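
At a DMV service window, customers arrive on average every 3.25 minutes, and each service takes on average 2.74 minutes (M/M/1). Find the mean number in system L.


λ = 60/3.25 = 18.4615 /hr
μ = 60/2.74 = 21.8978 /hr
ρ = λ/μ = 18.4615/21.8978 = 0.8431
L = ρ/(1−ρ) = 0.8431/0.1569 = 5.3725

Final: 5.3725


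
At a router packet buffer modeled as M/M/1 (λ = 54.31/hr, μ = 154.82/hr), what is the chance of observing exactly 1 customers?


ρ = 54.31/154.82 = 0.3508
P_n = (1−ρ)·ρ^n = (1 − 0.3508)·0.3508^1 = 0.6492·0.350794 = 0.227738

Final: 0.227738


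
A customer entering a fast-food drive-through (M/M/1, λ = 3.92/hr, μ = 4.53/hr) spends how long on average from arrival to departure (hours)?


W = 1/(μ−λ) = 1/(4.53 − 3.92) = 1/0.6100 = 1.6393 hr

Final: 1.6393 hr


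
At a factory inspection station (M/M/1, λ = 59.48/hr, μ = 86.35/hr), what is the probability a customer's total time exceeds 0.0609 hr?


W ~ Exponential(μ−λ) for M/M/1.
μ − λ = 86.35 − 59.48 = 26.8700
P(W > t) = e^{−(μ−λ)t} = e^{−1.6364} = 0.194683

Final: 0.194683


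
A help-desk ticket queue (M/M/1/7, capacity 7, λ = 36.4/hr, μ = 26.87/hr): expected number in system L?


ρ = 36.4/26.87 = 1.3547
L = ρ[1 − (K+1)ρ^K + Kρ^(K+1)] / [(1−ρ)(1−ρ^(K+1))]
Numerator: 1.3547·(1 − 8·8.372131 + 7·11.341480) = 18.170620
Denominator: (-0.3547)·(-10.341480) = 3.667819
L = 18.170620/3.667819 = 4.9541

Final: 4.9541


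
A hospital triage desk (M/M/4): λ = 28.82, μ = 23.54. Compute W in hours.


a = 1.2243; ρ = 0.3061; P₀ = 0.292868
Lq = P₀·a^c·ρ/(c!(1−ρ)²) = 0.01743
Wq = Lq/λ = 0.01743/28.82 = 0.0006047 hr
W = Wq + 1/μ = 0.0006047 + 0.04248 = 0.04309 hr

Final: 0.04309 hr


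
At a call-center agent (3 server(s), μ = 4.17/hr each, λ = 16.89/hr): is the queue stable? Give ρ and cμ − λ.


Total capacity cμ = 3·4.17 = 12.51/hr
ρ = λ/(cμ) = 16.89/12.51 = 1.3501
Stable ⇔ ρ < 1: NO
Spare capacity = cμ − λ = 12.51 − 16.89 = -4.38/hr

Final: ρ = 1.3501; unstable; margin = -4.38/hr


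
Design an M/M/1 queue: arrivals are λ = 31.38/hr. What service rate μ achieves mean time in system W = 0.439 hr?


W = 1/(μ−λ) ⇒ μ − λ = 1/W = 1/0.439 = 2.2779
μ = λ + 1/W = 31.38 + 2.2779 = 33.6579 per hr

Final: 33.6579 /hr


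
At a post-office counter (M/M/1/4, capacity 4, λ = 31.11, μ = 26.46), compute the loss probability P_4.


ρ = λ/μ = 31.11/26.46 = 1.1757
P_K = (1−ρ)ρ^K/(1−ρ^(K+1)) = (-0.1757·1.910912)/(1 − 2.246730)
= -0.335818/-1.246730 = 0.269359

Final: 0.269359


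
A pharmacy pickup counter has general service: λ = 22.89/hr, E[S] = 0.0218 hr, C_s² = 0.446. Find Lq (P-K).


ρ = λ·E[S] = 22.89·0.0218 = 0.4990
Lq = ρ²(1+C_s²)/(2(1−ρ)) = 0.2490·(1+0.446)/(2·0.5010)
= 0.2490·1.4460/1.0020 = 0.35934

Final: 0.35934


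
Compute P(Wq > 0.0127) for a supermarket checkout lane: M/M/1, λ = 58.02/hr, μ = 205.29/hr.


ρ = 58.02/205.29 = 0.2826
P(Wq > t) = ρ·e^{−(μ−λ)t} = 0.2826·e^{−1.8703}
= 0.2826·0.154073 = 0.043545

Final: 0.043545


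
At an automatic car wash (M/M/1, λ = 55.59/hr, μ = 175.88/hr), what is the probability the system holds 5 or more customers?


ρ = 55.59/175.88 = 0.3161
P(N ≥ n) = ρ^n = 0.3161^5 = 0.003154

Final: 0.003154


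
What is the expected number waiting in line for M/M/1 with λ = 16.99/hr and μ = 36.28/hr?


ρ = 16.99/36.28 = 0.4683
Lq = ρ²/(1−ρ) = 0.2193/0.5317 = 0.4125

Final: 0.4125


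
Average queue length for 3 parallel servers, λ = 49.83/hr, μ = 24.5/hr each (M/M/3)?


a = λ/μ = 2.0339; ρ = a/3 = 0.6780
P₀ = 0.105748
Lq = P₀·a^c·ρ / (c!·(1−ρ)²) = 0.105748·8.41346·0.6780/(6·0.10371)
= 0.96934

Final: 0.96934


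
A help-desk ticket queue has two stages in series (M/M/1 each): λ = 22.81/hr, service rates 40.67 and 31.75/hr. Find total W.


Each node sees arrival rate λ = 22.81/hr (tandem ⇒ throughput preserved).
W₁ = 1/(μ₁−λ) = 1/(40.67−22.81) = 0.05599 hr
W₂ = 1/(μ₂−λ) = 1/(31.75−22.81) = 0.11186 hr
W_total = W₁ + W₂ = 0.05599 + 0.11186 = 0.16785 hr

Final: 0.16785 hr


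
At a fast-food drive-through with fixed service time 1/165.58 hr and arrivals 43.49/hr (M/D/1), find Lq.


ρ = 43.49/165.58 = 0.2627
M/D/1: Lq = ρ²/(2(1−ρ)) = 0.06899/(2·0.7373) = 0.04678

Final: 0.04678


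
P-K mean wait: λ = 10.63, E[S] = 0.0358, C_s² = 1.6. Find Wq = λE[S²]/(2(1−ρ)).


ρ = λ·E[S] = 10.63·0.0358 = 0.3806
E[S²] = E[S]²(1+C_s²) = 0.0358²·(1+1.6) = 0.003332
Wq = λ·E[S²]/(2(1−ρ)) = 10.63·0.003332/(2·0.6194) = 0.02859 hr

Final: 0.02859 hr


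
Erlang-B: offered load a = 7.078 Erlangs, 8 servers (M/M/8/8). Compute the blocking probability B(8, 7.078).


B(c,a) = (a^c/c!) / Σ_{k=0}^{c} a^k/k!
a^8/8! = 156.229824
Σ terms (k=0..8): 1.00000 + 7.07800 + 25.04904 + 59.09904 + 104.57575 + 148.03743 + 174.63483 + 176.58076 + 156.22982 = 852.284670
B = 156.229824/852.284670 = 0.183307

Final: 0.183307


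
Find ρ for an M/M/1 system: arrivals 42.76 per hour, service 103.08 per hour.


ρ = λ/μ = 42.76/103.08 = 0.4148

Final: 0.4148


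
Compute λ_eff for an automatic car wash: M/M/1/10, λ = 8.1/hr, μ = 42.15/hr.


ρ = 0.1922; P_K = (1−ρ)ρ^10/(1−ρ^11) = 0.00000005549
λ_eff = λ(1 − P_K) = 8.1·(1 − 0.00000005549) = 8.1·1.000000 = 8.1000 /hr

Final: 8.1000 /hr


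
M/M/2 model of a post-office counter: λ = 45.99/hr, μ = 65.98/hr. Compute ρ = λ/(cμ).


ρ = λ/(cμ) = 45.99/(2·65.98) = 45.99/131.96 = 0.3485

Final: 0.3485


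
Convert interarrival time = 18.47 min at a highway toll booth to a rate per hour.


λ = 1/(interarrival time) in consistent units.
1 hour = 60 min, so λ = 60/18.47 = 3.2485 per hour

Final: 3.2485 /hr


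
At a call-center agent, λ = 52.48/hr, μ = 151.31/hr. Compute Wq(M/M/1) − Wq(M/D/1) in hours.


ρ = 52.48/151.31 = 0.3468
Wq(M/M/1) = ρ/(μ−λ) = 0.3468/98.83 = 0.003509 hr
Wq(M/D/1) = ρ/(2(μ−λ)) = 0.001755 hr
Savings = 0.003509 − 0.001755 = 0.001755 hr

Final: 0.001755 hr


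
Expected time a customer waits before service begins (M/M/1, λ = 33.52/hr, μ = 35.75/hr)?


ρ = 33.52/35.75 = 0.9376
Wq = ρ/(μ−λ) = 0.9376/(35.75 − 33.52) = 0.9376/2.23 = 0.4205 hr

Final: 0.4205 hr


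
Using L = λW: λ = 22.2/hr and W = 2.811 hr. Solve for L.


L = λW = 22.2·2.811 = 62.4042

Final: 62.4042


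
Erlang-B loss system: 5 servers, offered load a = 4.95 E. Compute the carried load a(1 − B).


B(5,4.95) = 0.280797 (Erlang-B)
Carried load = a(1 − B) = 4.95·(1 − 0.280797) = 4.95·0.719203 = 3.5601 E

Final: 3.5601 Erlangs


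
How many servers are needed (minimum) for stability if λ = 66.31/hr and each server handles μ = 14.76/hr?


Stability requires cμ > λ ⇔ c > λ/μ.
λ/μ = 66.31/14.76 = 4.4925
Minimum integer c = ⌊4.4925⌋ + 1 = 5
Check: 5·14.76 = 73.80 > 66.31, while 4·14.76 = 59.04 ≤ 66.31

Final: 5 servers


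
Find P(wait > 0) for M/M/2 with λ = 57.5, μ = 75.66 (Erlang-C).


a = λ/μ = 0.7600; ρ = a/2 = 0.3800
P₀ = 0.449286 (from M/M/c formula)
C(c,a) = [a^c/(c!(1−ρ))]·P₀ = [0.57757/(2·0.6200)]·0.449286
= 0.46577·0.449286 = 0.209265

Final: 0.209265


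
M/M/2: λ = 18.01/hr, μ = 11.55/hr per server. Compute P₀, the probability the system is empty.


a = λ/μ = 18.01/11.55 = 1.5593; ρ = a/c = 0.7797
Σ_{k=0}^{1} a^k/k! (terms k=0..1) = 1.00000 + 1.55931 = 2.55931
Tail: a^2/(2!(1−ρ)) = 2.43144/(2·0.2203) = 5.51731
P₀ = 1/(2.55931 + 5.51731) = 1/8.07662 = 0.123814

Final: 0.123814


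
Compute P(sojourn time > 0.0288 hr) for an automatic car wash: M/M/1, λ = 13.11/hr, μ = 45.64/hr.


W ~ Exponential(μ−λ) for M/M/1.
μ − λ = 45.64 − 13.11 = 32.5300
P(W > t) = e^{−(μ−λ)t} = e^{−0.9369} = 0.391855

Final: 0.391855


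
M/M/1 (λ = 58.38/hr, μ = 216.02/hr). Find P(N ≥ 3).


ρ = 58.38/216.02 = 0.2703
P(N ≥ n) = ρ^n = 0.2703^3 = 0.019738

Final: 0.019738


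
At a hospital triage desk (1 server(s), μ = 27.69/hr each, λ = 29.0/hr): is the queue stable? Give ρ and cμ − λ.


Total capacity cμ = 1·27.69 = 27.69/hr
ρ = λ/(cμ) = 29.0/27.69 = 1.0473
Stable ⇔ ρ < 1: NO
Spare capacity = cμ − λ = 27.69 − 29.0 = -1.31/hr

Final: ρ = 1.0473; unstable; margin = -1.31/hr


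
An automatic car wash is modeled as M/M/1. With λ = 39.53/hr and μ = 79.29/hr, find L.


ρ = λ/μ = 39.53/79.29 = 0.4985
L = ρ/(1−ρ) = 0.4985/(1 − 0.4985) = 0.4985/0.5015 = 0.9942

Final: 0.9942


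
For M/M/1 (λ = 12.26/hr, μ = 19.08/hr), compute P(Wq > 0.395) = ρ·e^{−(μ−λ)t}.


ρ = 12.26/19.08 = 0.6426
P(Wq > t) = ρ·e^{−(μ−λ)t} = 0.6426·e^{−2.6939}
= 0.6426·0.067617 = 0.043448

Final: 0.043448


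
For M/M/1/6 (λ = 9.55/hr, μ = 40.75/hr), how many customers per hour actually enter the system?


ρ = 0.2344; P_K = (1−ρ)ρ^6/(1−ρ^7) = 0.0001269
λ_eff = λ(1 − P_K) = 9.55·(1 − 0.0001269) = 9.55·0.999873 = 9.5488 /hr

Final: 9.5488 /hr


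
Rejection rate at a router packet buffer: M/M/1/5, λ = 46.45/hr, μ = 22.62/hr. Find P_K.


ρ = λ/μ = 46.45/22.62 = 2.0535
P_K = (1−ρ)ρ^K/(1−ρ^(K+1)) = (-1.0535·36.514519)/(1 − 74.982291)
= -38.467772/-73.982291 = 0.519959

Final: 0.519959


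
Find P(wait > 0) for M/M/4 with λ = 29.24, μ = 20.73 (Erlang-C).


a = λ/μ = 1.4105; ρ = a/4 = 0.3526
P₀ = 0.242261 (from M/M/c formula)
C(c,a) = [a^c/(c!(1−ρ))]·P₀ = [3.95833/(24·0.6474)]·0.242261
= 0.25477·0.242261 = 0.061721

Final: 0.061721


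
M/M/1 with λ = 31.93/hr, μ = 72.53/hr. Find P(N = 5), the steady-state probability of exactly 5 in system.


ρ = 31.93/72.53 = 0.4402
P_n = (1−ρ)·ρ^n = (1 − 0.4402)·0.4402^5 = 0.5598·0.016535 = 0.009256

Final: 0.009256


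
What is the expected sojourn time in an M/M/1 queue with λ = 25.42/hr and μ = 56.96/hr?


W = 1/(μ−λ) = 1/(56.96 − 25.42) = 1/31.54 = 0.03171 hr

Final: 0.03171 hr


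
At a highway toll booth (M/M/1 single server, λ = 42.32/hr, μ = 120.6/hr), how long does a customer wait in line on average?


ρ = 42.32/120.6 = 0.3509
Wq = ρ/(μ−λ) = 0.3509/(120.6 − 42.32) = 0.3509/78.28 = 0.004483 hr

Final: 0.004483 hr


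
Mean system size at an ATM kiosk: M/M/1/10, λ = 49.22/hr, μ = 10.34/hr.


ρ = 49.22/10.34 = 4.7602
L = ρ[1 − (K+1)ρ^K + Kρ^(K+1)] / [(1−ρ)(1−ρ^(K+1))]
Numerator: 4.7602·(1 − 11·5973250.196959 + 10·28433595.231559) = 1040713588.061480
Denominator: (-3.7602)·(-28433594.231559) = 106914714.093134
L = 1040713588.061480/106914714.093134 = 9.7341

Final: 9.7341


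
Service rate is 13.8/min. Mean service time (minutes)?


Mean service time = 1/μ = 1/13.8 minute = 0.07246 minute
In minutes: 0.07246 × 1 = 0.07246 min

Final: 0.07246 min


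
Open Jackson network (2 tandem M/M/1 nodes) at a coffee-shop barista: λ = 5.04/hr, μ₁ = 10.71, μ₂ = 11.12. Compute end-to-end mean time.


Each node sees arrival rate λ = 5.04/hr (tandem ⇒ throughput preserved).
W₁ = 1/(μ₁−λ) = 1/(10.71−5.04) = 0.17637 hr
W₂ = 1/(μ₂−λ) = 1/(11.12−5.04) = 0.16447 hr
W_total = W₁ + W₂ = 0.17637 + 0.16447 = 0.34084 hr

Final: 0.34084 hr


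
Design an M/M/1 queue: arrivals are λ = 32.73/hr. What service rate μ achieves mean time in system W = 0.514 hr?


W = 1/(μ−λ) ⇒ μ − λ = 1/W = 1/0.514 = 1.9455
μ = λ + 1/W = 32.73 + 1.9455 = 34.6755 per hr

Final: 34.6755 /hr


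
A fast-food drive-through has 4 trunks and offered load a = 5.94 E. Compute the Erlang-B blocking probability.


B(c,a) = (a^c/c!) / Σ_{k=0}^{c} a^k/k!
a^4/4! = 51.872185
Σ terms (k=0..4): 1.00000 + 5.94000 + 17.64180 + 34.93076 + 51.87218 = 111.384749
B = 51.872185/111.384749 = 0.465703

Final: 0.465703


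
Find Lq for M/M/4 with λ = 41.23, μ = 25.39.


a = λ/μ = 1.6239; ρ = a/4 = 0.4060
P₀ = 0.194411
Lq = P₀·a^c·ρ / (c!·(1−ρ)²) = 0.194411·6.95349·0.4060/(24·0.35288)
= 0.06480

Final: 0.06480


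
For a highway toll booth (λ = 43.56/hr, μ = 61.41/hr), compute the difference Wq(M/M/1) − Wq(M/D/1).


ρ = 43.56/61.41 = 0.7093
Wq(M/M/1) = ρ/(μ−λ) = 0.7093/17.85 = 0.03974 hr
Wq(M/D/1) = ρ/(2(μ−λ)) = 0.01987 hr
Savings = 0.03974 − 0.01987 = 0.01987 hr

Final: 0.01987 hr


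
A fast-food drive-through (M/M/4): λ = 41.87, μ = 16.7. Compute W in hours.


a = 2.5072; ρ = 0.6268; P₀ = 0.073055
Lq = P₀·a^c·ρ/(c!(1−ρ)²) = 0.54127
Wq = Lq/λ = 0.54127/41.87 = 0.01293 hr
W = Wq + 1/μ = 0.01293 + 0.05988 = 0.07281 hr

Final: 0.07281 hr


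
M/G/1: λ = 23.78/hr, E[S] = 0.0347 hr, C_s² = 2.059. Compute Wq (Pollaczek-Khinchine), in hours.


ρ = λ·E[S] = 23.78·0.0347 = 0.8252
E[S²] = E[S]²(1+C_s²) = 0.0347²·(1+2.059) = 0.003683
Wq = λ·E[S²]/(2(1−ρ)) = 23.78·0.003683/(2·0.1748) = 0.25049 hr

Final: 0.25049 hr


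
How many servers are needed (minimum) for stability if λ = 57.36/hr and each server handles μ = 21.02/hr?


Stability requires cμ > λ ⇔ c > λ/μ.
λ/μ = 57.36/21.02 = 2.7288
Minimum integer c = ⌊2.7288⌋ + 1 = 3
Check: 3·21.02 = 63.06 > 57.36, while 2·21.02 = 42.04 ≤ 57.36

Final: 3 servers


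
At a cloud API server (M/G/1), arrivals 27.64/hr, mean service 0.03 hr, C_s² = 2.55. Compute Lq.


ρ = λ·E[S] = 27.64·0.03 = 0.8292
Lq = ρ²(1+C_s²)/(2(1−ρ)) = 0.6876·(1+2.55)/(2·0.1708)
= 0.6876·3.5500/0.3416 = 7.14544

Final: 7.14544


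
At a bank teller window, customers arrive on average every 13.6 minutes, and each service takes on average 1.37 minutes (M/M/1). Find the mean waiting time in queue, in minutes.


λ = 60/13.6 = 4.4118 /hr
μ = 60/1.37 = 43.7956 /hr
ρ = λ/μ = 4.4118/43.7956 = 0.1007
Wq = ρ/(μ−λ) = 0.1007/(43.7956−4.4118) = 0.002558 hr
In minutes: 0.002558·60 = 0.1535 min

Final: 0.1535 min


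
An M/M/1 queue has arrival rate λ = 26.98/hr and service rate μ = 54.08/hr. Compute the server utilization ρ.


ρ = λ/μ = 26.98/54.08 = 0.4989

Final: 0.4989


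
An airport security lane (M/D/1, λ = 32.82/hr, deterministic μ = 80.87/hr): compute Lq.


ρ = 32.82/80.87 = 0.4058
M/D/1: Lq = ρ²/(2(1−ρ)) = 0.1647/(2·0.5942) = 0.13860

Final: 0.13860


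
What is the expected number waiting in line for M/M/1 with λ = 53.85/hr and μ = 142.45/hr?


ρ = 53.85/142.45 = 0.3780
Lq = ρ²/(1−ρ) = 0.1429/0.6220 = 0.2298

Final: 0.2298


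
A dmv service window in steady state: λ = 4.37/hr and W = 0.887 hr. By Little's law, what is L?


L = λW = 4.37·0.887 = 3.8762

Final: 3.8762


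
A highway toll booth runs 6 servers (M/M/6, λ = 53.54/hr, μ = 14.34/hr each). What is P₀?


a = λ/μ = 53.54/14.34 = 3.7336; ρ = a/c = 0.6223
Σ_{k=0}^{5} a^k/k! (terms k=0..5) = 1.00000 + 3.73361 + 6.96993 + 8.67434 + 8.09665 + 6.04595 = 34.52049
Tail: a^6/(6!(1−ρ)) = 2708.78972/(720·0.3777) = 9.96001
P₀ = 1/(34.52049 + 9.96001) = 1/44.48050 = 0.022482

Final: 0.022482


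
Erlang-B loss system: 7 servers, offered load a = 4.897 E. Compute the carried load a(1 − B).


B(7,4.897) = 0.114093 (Erlang-B)
Carried load = a(1 − B) = 4.897·(1 − 0.114093) = 4.897·0.885907 = 4.3383 E

Final: 4.3383 Erlangs


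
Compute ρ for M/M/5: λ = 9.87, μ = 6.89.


ρ = λ/(cμ) = 9.87/(5·6.89) = 9.87/34.45 = 0.2865

Final: 0.2865


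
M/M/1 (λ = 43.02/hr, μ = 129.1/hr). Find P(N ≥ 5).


ρ = 43.02/129.1 = 0.3332
P(N ≥ n) = ρ^n = 0.3332^5 = 0.004109

Final: 0.004109


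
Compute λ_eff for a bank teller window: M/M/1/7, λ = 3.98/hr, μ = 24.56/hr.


ρ = 0.1621; P_K = (1−ρ)ρ^7/(1−ρ^8) = 0.000002459
λ_eff = λ(1 − P_K) = 3.98·(1 − 0.000002459) = 3.98·0.999998 = 3.9800 /hr

Final: 3.9800 /hr


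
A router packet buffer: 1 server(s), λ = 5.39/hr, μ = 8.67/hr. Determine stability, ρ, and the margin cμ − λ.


Total capacity cμ = 1·8.67 = 8.67/hr
ρ = λ/(cμ) = 5.39/8.67 = 0.6217
Stable ⇔ ρ < 1: YES
Spare capacity = cμ − λ = 8.67 − 5.39 = 3.28/hr

Final: ρ = 0.6217; stable; margin = 3.28/hr


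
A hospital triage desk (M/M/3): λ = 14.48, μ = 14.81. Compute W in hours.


a = 0.9777; ρ = 0.3259; P₀ = 0.372195
Lq = P₀·a^c·ρ/(c!(1−ρ)²) = 0.04158
Wq = Lq/λ = 0.04158/14.48 = 0.002872 hr
W = Wq + 1/μ = 0.002872 + 0.06752 = 0.07039 hr

Final: 0.07039 hr


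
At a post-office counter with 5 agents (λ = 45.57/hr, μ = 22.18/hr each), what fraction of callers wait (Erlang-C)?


a = λ/μ = 2.0546; ρ = a/5 = 0.4109
P₀ = 0.127050 (from M/M/c formula)
C(c,a) = [a^c/(c!(1−ρ))]·P₀ = [36.60896/(120·0.5891)]·0.127050
= 0.51788·0.127050 = 0.065796

Final: 0.065796


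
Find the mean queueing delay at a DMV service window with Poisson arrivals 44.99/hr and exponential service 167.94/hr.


ρ = 44.99/167.94 = 0.2679
Wq = ρ/(μ−λ) = 0.2679/(167.94 − 44.99) = 0.2679/122.95 = 0.002179 hr

Final: 0.002179 hr


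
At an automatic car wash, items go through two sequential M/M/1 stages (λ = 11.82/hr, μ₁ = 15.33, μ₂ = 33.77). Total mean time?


Each node sees arrival rate λ = 11.82/hr (tandem ⇒ throughput preserved).
W₁ = 1/(μ₁−λ) = 1/(15.33−11.82) = 0.28490 hr
W₂ = 1/(μ₂−λ) = 1/(33.77−11.82) = 0.04556 hr
W_total = W₁ + W₂ = 0.28490 + 0.04556 = 0.33046 hr

Final: 0.33046 hr


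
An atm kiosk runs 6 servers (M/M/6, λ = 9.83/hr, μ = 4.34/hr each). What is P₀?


a = λ/μ = 9.83/4.34 = 2.2650; ρ = a/c = 0.3775
Σ_{k=0}^{5} a^k/k! (terms k=0..5) = 1.00000 + 2.26498 + 2.56506 + 1.93660 + 1.09659 + 0.49675 = 9.35998
Tail: a^6/(6!(1−ρ)) = 135.01522/(720·0.6225) = 0.30124
P₀ = 1/(9.35998 + 0.30124) = 1/9.66121 = 0.103507

Final: 0.103507


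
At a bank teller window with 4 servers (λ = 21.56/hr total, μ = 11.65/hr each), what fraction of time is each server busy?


ρ = λ/(cμ) = 21.56/(4·11.65) = 21.56/46.60 = 0.4627

Final: 0.4627


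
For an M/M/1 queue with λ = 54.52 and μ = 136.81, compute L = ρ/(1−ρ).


ρ = λ/μ = 54.52/136.81 = 0.3985
L = ρ/(1−ρ) = 0.3985/(1 − 0.3985) = 0.3985/0.6015 = 0.6625

Final: 0.6625


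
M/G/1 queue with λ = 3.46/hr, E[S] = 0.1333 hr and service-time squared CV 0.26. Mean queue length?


ρ = λ·E[S] = 3.46·0.1333 = 0.4612
Lq = ρ²(1+C_s²)/(2(1−ρ)) = 0.2127·(1+0.26)/(2·0.5388)
= 0.2127·1.2600/1.0776 = 0.24874

Final: 0.24874


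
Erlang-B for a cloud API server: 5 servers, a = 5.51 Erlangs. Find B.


B(c,a) = (a^c/c!) / Σ_{k=0}^{c} a^k/k!
a^5/5! = 42.323030
Σ terms (k=0..5): 1.00000 + 5.51000 + 15.18005 + 27.88069 + 38.40565 + 42.32303 = 130.299424
B = 42.323030/130.299424 = 0.324814

Final: 0.324814


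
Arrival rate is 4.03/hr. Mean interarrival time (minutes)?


Mean interarrival time = 1/λ = 1/4.03 hour = 0.24814 hour
In minutes: 0.24814 × 60 = 14.8883 min

Final: 14.8883 min


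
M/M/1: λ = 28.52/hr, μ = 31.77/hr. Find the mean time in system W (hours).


W = 1/(μ−λ) = 1/(31.77 − 28.52) = 1/3.25 = 0.3077 hr

Final: 0.3077 hr


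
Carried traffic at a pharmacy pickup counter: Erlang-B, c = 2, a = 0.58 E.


B(2,0.58) = 0.096213 (Erlang-B)
Carried load = a(1 − B) = 0.58·(1 − 0.096213) = 0.58·0.903787 = 0.5242 E

Final: 0.5242 Erlangs


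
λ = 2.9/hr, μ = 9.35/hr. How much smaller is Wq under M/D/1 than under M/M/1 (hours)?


ρ = 2.9/9.35 = 0.3102
Wq(M/M/1) = ρ/(μ−λ) = 0.3102/6.45 = 0.04809 hr
Wq(M/D/1) = ρ/(2(μ−λ)) = 0.02404 hr
Savings = 0.04809 − 0.02404 = 0.02404 hr

Final: 0.02404 hr


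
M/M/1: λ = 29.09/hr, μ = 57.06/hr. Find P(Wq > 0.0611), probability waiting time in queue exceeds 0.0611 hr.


ρ = 29.09/57.06 = 0.5098
P(Wq > t) = ρ·e^{−(μ−λ)t} = 0.5098·e^{−1.7090}
= 0.5098·0.181053 = 0.092303

Final: 0.092303


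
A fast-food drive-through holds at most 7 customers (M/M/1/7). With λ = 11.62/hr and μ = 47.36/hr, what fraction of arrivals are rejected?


ρ = λ/μ = 11.62/47.36 = 0.2454
P_K = (1−ρ)ρ^K/(1−ρ^(K+1)) = (0.7546·0.00005353)/(1 − 0.00001313)
= 0.00004039/0.999987 = 0.00004039

Final: 0.00004039


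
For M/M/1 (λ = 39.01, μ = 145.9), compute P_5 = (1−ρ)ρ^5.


ρ = 39.01/145.9 = 0.2674
P_n = (1−ρ)·ρ^n = (1 − 0.2674)·0.2674^5 = 0.7326·0.001366 = 0.001001

Final: 0.001001


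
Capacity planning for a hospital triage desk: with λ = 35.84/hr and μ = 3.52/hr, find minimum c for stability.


Stability requires cμ > λ ⇔ c > λ/μ.
λ/μ = 35.84/3.52 = 10.1818
Minimum integer c = ⌊10.1818⌋ + 1 = 11
Check: 11·3.52 = 38.72 > 35.84, while 10·3.52 = 35.20 ≤ 35.84

Final: 11 servers


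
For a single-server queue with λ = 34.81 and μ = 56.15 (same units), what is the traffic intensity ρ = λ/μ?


ρ = λ/μ = 34.81/56.15 = 0.6199

Final: 0.6199


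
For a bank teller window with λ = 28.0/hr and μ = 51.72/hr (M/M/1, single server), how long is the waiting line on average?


ρ = 28.0/51.72 = 0.5414
Lq = ρ²/(1−ρ) = 0.2931/0.4586 = 0.6391

Final: 0.6391


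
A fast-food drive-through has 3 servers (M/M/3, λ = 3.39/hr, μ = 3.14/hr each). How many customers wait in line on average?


a = λ/μ = 1.0796; ρ = a/3 = 0.3599
P₀ = 0.334443
Lq = P₀·a^c·ρ / (c!·(1−ρ)²) = 0.334443·1.25838·0.3599/(6·0.40976)
= 0.06160

Final: 0.06160


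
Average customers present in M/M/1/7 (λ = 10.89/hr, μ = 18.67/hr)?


ρ = 10.89/18.67 = 0.5833
L = ρ[1 − (K+1)ρ^K + Kρ^(K+1)] / [(1−ρ)(1−ρ^(K+1))]
Numerator: 0.5833·(1 − 8·0.022971 + 7·0.013399) = 0.530806
Denominator: (0.4167)·(0.986601) = 0.411128
L = 0.530806/0.411128 = 1.2911

Final: 1.2911


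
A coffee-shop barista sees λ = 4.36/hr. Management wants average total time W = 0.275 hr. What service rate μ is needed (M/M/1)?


W = 1/(μ−λ) ⇒ μ − λ = 1/W = 1/0.275 = 3.6364
μ = λ + 1/W = 4.36 + 3.6364 = 7.9964 per hr

Final: 7.9964 /hr


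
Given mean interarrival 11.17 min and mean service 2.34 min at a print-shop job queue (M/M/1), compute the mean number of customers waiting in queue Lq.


λ = 60/11.17 = 5.3715 /hr
μ = 60/2.34 = 25.6410 /hr
ρ = λ/μ = 5.3715/25.6410 = 0.2095
Lq = ρ²/(1−ρ) = 0.04389/0.7905 = 0.05552

Final: 0.05552


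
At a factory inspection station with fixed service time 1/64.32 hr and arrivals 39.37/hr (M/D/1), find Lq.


ρ = 39.37/64.32 = 0.6121
M/D/1: Lq = ρ²/(2(1−ρ)) = 0.3747/(2·0.3879) = 0.48293

Final: 0.48293


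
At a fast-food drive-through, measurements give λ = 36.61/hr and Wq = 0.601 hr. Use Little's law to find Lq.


Lq = λWq = 36.61·0.601 = 22.0026

Final: 22.0026


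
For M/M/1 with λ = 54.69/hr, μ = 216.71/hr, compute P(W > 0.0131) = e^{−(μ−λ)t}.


W ~ Exponential(μ−λ) for M/M/1.
μ − λ = 216.71 − 54.69 = 162.0200
P(W > t) = e^{−(μ−λ)t} = e^{−2.1225} = 0.119736

Final: 0.119736


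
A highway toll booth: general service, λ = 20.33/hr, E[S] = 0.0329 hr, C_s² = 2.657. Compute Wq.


ρ = λ·E[S] = 20.33·0.0329 = 0.6689
E[S²] = E[S]²(1+C_s²) = 0.0329²·(1+2.657) = 0.003958
Wq = λ·E[S²]/(2(1−ρ)) = 20.33·0.003958/(2·0.3311) = 0.12151 hr

Final: 0.12151 hr


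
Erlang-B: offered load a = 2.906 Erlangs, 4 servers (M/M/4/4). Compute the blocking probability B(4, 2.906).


B(c,a) = (a^c/c!) / Σ_{k=0}^{c} a^k/k!
a^4/4! = 2.971469
Σ terms (k=0..4): 1.00000 + 2.90600 + 4.22242 + 4.09012 + 2.97147 = 15.190003
B = 2.971469/15.190003 = 0.195620

Final: 0.195620


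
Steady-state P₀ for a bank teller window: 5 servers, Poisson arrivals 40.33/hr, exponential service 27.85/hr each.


a = λ/μ = 40.33/27.85 = 1.4481; ρ = a/c = 0.2896
Σ_{k=0}^{4} a^k/k! (terms k=0..4) = 1.00000 + 1.44811 + 1.04852 + 0.50613 + 0.18323 = 4.18599
Tail: a^5/(5!(1−ρ)) = 6.36818/(120·0.7104) = 0.07470
P₀ = 1/(4.18599 + 0.07470) = 1/4.26069 = 0.234704

Final: 0.234704


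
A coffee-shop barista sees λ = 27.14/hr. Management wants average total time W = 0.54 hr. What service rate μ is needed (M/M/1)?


W = 1/(μ−λ) ⇒ μ − λ = 1/W = 1/0.54 = 1.8519
μ = λ + 1/W = 27.14 + 1.8519 = 28.9919 per hr

Final: 28.9919 /hr


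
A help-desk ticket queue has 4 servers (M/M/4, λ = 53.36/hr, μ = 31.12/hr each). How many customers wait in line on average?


a = λ/μ = 1.7147; ρ = a/4 = 0.4287
P₀ = 0.176827
Lq = P₀·a^c·ρ / (c!·(1−ρ)²) = 0.176827·8.64380·0.4287/(24·0.32643)
= 0.08363

Final: 0.08363


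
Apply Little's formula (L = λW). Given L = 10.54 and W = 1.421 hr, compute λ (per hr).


λ = L/W = 10.54/1.421 = 7.4173 /hr

Final: 7.4173 /hr


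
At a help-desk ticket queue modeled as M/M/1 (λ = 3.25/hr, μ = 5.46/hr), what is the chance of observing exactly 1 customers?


ρ = 3.25/5.46 = 0.5952
P_n = (1−ρ)·ρ^n = (1 − 0.5952)·0.5952^1 = 0.4048·0.595238 = 0.240930

Final: 0.240930


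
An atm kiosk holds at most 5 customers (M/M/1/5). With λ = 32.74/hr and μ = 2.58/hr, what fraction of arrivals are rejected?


ρ = λ/μ = 32.74/2.58 = 12.6899
P_K = (1−ρ)ρ^K/(1−ρ^(K+1)) = (-11.6899·329074.966353)/(1 − 4175935.813336)
= -3846860.846983/-4175934.813336 = 0.921198

Final: 0.921198


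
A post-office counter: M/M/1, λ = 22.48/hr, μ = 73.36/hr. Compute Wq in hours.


ρ = 22.48/73.36 = 0.3064
Wq = ρ/(μ−λ) = 0.3064/(73.36 − 22.48) = 0.3064/50.88 = 0.006023 hr

Final: 0.006023 hr


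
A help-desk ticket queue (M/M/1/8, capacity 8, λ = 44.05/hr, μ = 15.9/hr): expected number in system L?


ρ = 44.05/15.9 = 2.7704
L = ρ[1 − (K+1)ρ^K + Kρ^(K+1)] / [(1−ρ)(1−ρ^(K+1))]
Numerator: 2.7704·(1 − 9·3470.486085 + 8·9614.774342) = 126567.064141
Denominator: (-1.7704)·(-9613.774342) = 17020.613065
L = 126567.064141/17020.613065 = 7.4361

Final: 7.4361


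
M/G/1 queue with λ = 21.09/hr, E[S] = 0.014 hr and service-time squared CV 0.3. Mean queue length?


ρ = λ·E[S] = 21.09·0.014 = 0.2953
Lq = ρ²(1+C_s²)/(2(1−ρ)) = 0.08718·(1+0.3)/(2·0.7047)
= 0.08718·1.3000/1.4095 = 0.08041

Final: 0.08041


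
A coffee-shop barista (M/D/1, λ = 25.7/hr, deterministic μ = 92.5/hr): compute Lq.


ρ = 25.7/92.5 = 0.2778
M/D/1: Lq = ρ²/(2(1−ρ)) = 0.07719/(2·0.7222) = 0.05345

Final: 0.05345


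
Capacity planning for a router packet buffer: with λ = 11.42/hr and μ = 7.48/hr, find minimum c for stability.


Stability requires cμ > λ ⇔ c > λ/μ.
λ/μ = 11.42/7.48 = 1.5267
Minimum integer c = ⌊1.5267⌋ + 1 = 2
Check: 2·7.48 = 14.96 > 11.42, while 1·7.48 = 7.48 ≤ 11.42

Final: 2 servers


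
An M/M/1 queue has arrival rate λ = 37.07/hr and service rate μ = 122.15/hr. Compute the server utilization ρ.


ρ = λ/μ = 37.07/122.15 = 0.3035

Final: 0.3035


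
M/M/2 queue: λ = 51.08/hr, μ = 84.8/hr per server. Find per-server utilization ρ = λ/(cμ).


ρ = λ/(cμ) = 51.08/(2·84.8) = 51.08/169.60 = 0.3012

Final: 0.3012


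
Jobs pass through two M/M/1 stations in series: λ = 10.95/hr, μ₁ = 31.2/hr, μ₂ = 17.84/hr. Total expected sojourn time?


Each node sees arrival rate λ = 10.95/hr (tandem ⇒ throughput preserved).
W₁ = 1/(μ₁−λ) = 1/(31.2−10.95) = 0.04938 hr
W₂ = 1/(μ₂−λ) = 1/(17.84−10.95) = 0.14514 hr
W_total = W₁ + W₂ = 0.04938 + 0.14514 = 0.19452 hr

Final: 0.19452 hr


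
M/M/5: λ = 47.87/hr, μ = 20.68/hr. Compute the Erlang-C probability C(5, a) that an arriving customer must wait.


a = λ/μ = 2.3148; ρ = a/5 = 0.4630
P₀ = 0.097194 (from M/M/c formula)
C(c,a) = [a^c/(c!(1−ρ))]·P₀ = [66.46063/(120·0.5370)]·0.097194
= 1.03128·0.097194 = 0.100234

Final: 0.100234


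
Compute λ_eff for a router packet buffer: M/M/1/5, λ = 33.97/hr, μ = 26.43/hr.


ρ = 1.2853; P_K = (1−ρ)ρ^5/(1−ρ^6) = 0.285232
λ_eff = λ(1 − P_K) = 33.97·(1 − 0.285232) = 33.97·0.714768 = 24.2807 /hr

Final: 24.2807 /hr


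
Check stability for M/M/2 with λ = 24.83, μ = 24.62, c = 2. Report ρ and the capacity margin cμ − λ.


Total capacity cμ = 2·24.62 = 49.24/hr
ρ = λ/(cμ) = 24.83/49.24 = 0.5043
Stable ⇔ ρ < 1: YES
Spare capacity = cμ − λ = 49.24 − 24.83 = 24.41/hr

Final: ρ = 0.5043; stable; margin = 24.41/hr


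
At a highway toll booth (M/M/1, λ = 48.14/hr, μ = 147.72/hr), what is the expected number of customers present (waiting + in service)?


ρ = λ/μ = 48.14/147.72 = 0.3259
L = ρ/(1−ρ) = 0.3259/(1 − 0.3259) = 0.3259/0.6741 = 0.4834

Final: 0.4834


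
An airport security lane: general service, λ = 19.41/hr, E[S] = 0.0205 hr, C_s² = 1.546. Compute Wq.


ρ = λ·E[S] = 19.41·0.0205 = 0.3979
E[S²] = E[S]²(1+C_s²) = 0.0205²·(1+1.546) = 0.001070
Wq = λ·E[S²]/(2(1−ρ)) = 19.41·0.001070/(2·0.6021) = 0.01725 hr

Final: 0.01725 hr


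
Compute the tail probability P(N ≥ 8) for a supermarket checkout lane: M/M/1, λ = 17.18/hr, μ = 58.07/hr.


ρ = 17.18/58.07 = 0.2958
P(N ≥ n) = ρ^n = 0.2958^8 = 0.00005869

Final: 0.00005869


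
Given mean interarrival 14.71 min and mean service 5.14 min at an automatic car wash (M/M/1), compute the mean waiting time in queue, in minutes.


λ = 60/14.71 = 4.0789 /hr
μ = 60/5.14 = 11.6732 /hr
ρ = λ/μ = 4.0789/11.6732 = 0.3494
Wq = ρ/(μ−λ) = 0.3494/(11.6732−4.0789) = 0.04601 hr
In minutes: 0.04601·60 = 2.761 min

Final: 2.761 min


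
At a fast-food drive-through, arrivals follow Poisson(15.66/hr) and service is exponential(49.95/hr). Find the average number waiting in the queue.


ρ = 15.66/49.95 = 0.3135
Lq = ρ²/(1−ρ) = 0.09829/0.6865 = 0.1432

Final: 0.1432


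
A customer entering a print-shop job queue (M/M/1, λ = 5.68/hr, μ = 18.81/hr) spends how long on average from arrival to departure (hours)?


W = 1/(μ−λ) = 1/(18.81 − 5.68) = 1/13.13 = 0.07616 hr

Final: 0.07616 hr


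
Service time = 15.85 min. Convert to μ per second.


μ = 1/(service time) in consistent units.
1 second = 0.0166667 min, so μ = 0.0166667/15.85 = 0.001052 per second

Final: 0.001052 /sec


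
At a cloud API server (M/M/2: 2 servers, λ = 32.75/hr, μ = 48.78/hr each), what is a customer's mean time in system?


a = 0.6714; ρ = 0.3357; P₀ = 0.497352
Lq = P₀·a^c·ρ/(c!(1−ρ)²) = 0.08527
Wq = Lq/λ = 0.08527/32.75 = 0.002604 hr
W = Wq + 1/μ = 0.002604 + 0.02050 = 0.02310 hr

Final: 0.02310 hr


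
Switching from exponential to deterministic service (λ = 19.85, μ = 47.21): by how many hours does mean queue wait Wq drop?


ρ = 19.85/47.21 = 0.4205
Wq(M/M/1) = ρ/(μ−λ) = 0.4205/27.36 = 0.01537 hr
Wq(M/D/1) = ρ/(2(μ−λ)) = 0.007684 hr
Savings = 0.01537 − 0.007684 = 0.007684 hr

Final: 0.007684 hr


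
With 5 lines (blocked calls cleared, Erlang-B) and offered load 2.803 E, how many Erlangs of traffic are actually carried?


B(5,2.803) = 0.093534 (Erlang-B)
Carried load = a(1 − B) = 2.803·(1 − 0.093534) = 2.803·0.906466 = 2.5408 E

Final: 2.5408 Erlangs


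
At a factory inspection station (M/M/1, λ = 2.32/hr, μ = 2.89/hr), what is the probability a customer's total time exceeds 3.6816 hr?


W ~ Exponential(μ−λ) for M/M/1.
μ − λ = 2.89 − 2.32 = 0.5700
P(W > t) = e^{−(μ−λ)t} = e^{−2.0985} = 0.122639

Final: 0.122639


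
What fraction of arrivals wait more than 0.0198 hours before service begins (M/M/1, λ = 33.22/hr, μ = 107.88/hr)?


ρ = 33.22/107.88 = 0.3079
P(Wq > t) = ρ·e^{−(μ−λ)t} = 0.3079·e^{−1.4783}
= 0.3079·0.228032 = 0.070219

Final: 0.070219


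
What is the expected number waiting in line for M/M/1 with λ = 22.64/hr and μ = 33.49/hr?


ρ = 22.64/33.49 = 0.6760
Lq = ρ²/(1−ρ) = 0.4570/0.3240 = 1.4106

Final: 1.4106


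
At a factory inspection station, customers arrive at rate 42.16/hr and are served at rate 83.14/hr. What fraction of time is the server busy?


ρ = λ/μ = 42.16/83.14 = 0.5071

Final: 0.5071


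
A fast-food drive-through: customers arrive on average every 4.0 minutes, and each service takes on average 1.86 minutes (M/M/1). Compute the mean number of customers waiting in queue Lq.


λ = 60/4.0 = 15.0000 /hr
μ = 60/1.86 = 32.2581 /hr
ρ = λ/μ = 15.0000/32.2581 = 0.4650
Lq = ρ²/(1−ρ) = 0.2162/0.5350 = 0.4042

Final: 0.4042


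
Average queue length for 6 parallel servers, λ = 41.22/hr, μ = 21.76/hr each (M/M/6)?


a = λ/μ = 1.8943; ρ = a/6 = 0.3157
P₀ = 0.150264
Lq = P₀·a^c·ρ / (c!·(1−ρ)²) = 0.150264·46.20560·0.3157/(720·0.46824)
= 0.006502

Final: 0.006502


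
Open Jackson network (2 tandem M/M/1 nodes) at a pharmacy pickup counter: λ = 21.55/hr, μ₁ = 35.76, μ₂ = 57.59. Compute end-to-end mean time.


Each node sees arrival rate λ = 21.55/hr (tandem ⇒ throughput preserved).
W₁ = 1/(μ₁−λ) = 1/(35.76−21.55) = 0.07037 hr
W₂ = 1/(μ₂−λ) = 1/(57.59−21.55) = 0.02775 hr
W_total = W₁ + W₂ = 0.07037 + 0.02775 = 0.09812 hr

Final: 0.09812 hr


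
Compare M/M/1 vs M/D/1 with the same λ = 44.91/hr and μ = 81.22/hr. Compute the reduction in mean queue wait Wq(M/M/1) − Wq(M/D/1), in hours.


ρ = 44.91/81.22 = 0.5529
Wq(M/M/1) = ρ/(μ−λ) = 0.5529/36.31 = 0.01523 hr
Wq(M/D/1) = ρ/(2(μ−λ)) = 0.007614 hr
Savings = 0.01523 − 0.007614 = 0.007614 hr

Final: 0.007614 hr


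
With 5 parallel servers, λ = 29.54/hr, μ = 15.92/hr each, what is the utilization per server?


ρ = λ/(cμ) = 29.54/(5·15.92) = 29.54/79.60 = 0.3711

Final: 0.3711


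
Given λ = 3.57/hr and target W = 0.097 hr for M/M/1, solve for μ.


W = 1/(μ−λ) ⇒ μ − λ = 1/W = 1/0.097 = 10.3093
μ = λ + 1/W = 3.57 + 10.3093 = 13.8793 per hr

Final: 13.8793 /hr


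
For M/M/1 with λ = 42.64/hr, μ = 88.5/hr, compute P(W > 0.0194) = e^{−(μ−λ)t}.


W ~ Exponential(μ−λ) for M/M/1.
μ − λ = 88.5 − 42.64 = 45.8600
P(W > t) = e^{−(μ−λ)t} = e^{−0.8897} = 0.410786

Final: 0.410786


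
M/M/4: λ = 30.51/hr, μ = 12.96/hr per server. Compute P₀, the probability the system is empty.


a = λ/μ = 30.51/12.96 = 2.3542; ρ = a/c = 0.5885
Σ_{k=0}^{3} a^k/k! (terms k=0..3) = 1.00000 + 2.35417 + 2.77105 + 2.17450 = 8.29972
Tail: a^4/(4!(1−ρ)) = 30.71488/(24·0.4115) = 3.11037
P₀ = 1/(8.29972 + 3.11037) = 1/11.41009 = 0.087642

Final: 0.087642


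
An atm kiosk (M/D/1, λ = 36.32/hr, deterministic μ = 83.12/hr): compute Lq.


ρ = 36.32/83.12 = 0.4370
M/D/1: Lq = ρ²/(2(1−ρ)) = 0.1909/(2·0.5630) = 0.16955

Final: 0.16955


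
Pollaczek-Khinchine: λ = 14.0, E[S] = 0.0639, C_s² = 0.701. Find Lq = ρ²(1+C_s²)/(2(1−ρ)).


ρ = λ·E[S] = 14.0·0.0639 = 0.8946
Lq = ρ²(1+C_s²)/(2(1−ρ)) = 0.8003·(1+0.701)/(2·0.1054)
= 0.8003·1.7010/0.2108 = 6.45790

Final: 6.45790


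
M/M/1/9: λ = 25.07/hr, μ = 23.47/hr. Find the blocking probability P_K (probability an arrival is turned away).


ρ = λ/μ = 25.07/23.47 = 1.0682
P_K = (1−ρ)ρ^K/(1−ρ^(K+1)) = (-0.06817·1.810386)/(1 − 1.933804)
= -0.123418/-0.933804 = 0.132167

Final: 0.132167


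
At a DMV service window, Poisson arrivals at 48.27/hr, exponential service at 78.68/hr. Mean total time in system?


W = 1/(μ−λ) = 1/(78.68 − 48.27) = 1/30.41 = 0.03288 hr

Final: 0.03288 hr


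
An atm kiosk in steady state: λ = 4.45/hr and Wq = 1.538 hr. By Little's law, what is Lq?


Lq = λWq = 4.45·1.538 = 6.8441

Final: 6.8441


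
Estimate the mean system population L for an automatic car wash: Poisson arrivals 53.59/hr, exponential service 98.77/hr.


ρ = λ/μ = 53.59/98.77 = 0.5426
L = ρ/(1−ρ) = 0.5426/(1 − 0.5426) = 0.5426/0.4574 = 1.1861

Final: 1.1861


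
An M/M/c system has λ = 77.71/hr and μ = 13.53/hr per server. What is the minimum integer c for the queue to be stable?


Stability requires cμ > λ ⇔ c > λ/μ.
λ/μ = 77.71/13.53 = 5.7435
Minimum integer c = ⌊5.7435⌋ + 1 = 6
Check: 6·13.53 = 81.18 > 77.71, while 5·13.53 = 67.65 ≤ 77.71

Final: 6 servers


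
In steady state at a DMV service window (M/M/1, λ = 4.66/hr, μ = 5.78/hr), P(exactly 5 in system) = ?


ρ = 4.66/5.78 = 0.8062
P_n = (1−ρ)·ρ^n = (1 − 0.8062)·0.8062^5 = 0.1938·0.340636 = 0.066006

Final: 0.066006


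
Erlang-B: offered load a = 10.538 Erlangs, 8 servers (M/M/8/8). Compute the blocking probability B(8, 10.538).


B(c,a) = (a^c/c!) / Σ_{k=0}^{c} a^k/k!
a^8/8! = 3771.768511
Σ terms (k=0..8): 1.00000 + 10.53800 + 55.52472 + 195.03984 + 513.83246 + 1082.95329 + 1902.02696 + 2863.36573 + 3771.76851 = 10396.049517
B = 3771.768511/10396.049517 = 0.362808

Final: 0.362808


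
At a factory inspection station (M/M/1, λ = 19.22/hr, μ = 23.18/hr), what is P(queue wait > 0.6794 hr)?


ρ = 19.22/23.18 = 0.8292
P(Wq > t) = ρ·e^{−(μ−λ)t} = 0.8292·e^{−2.6904}
= 0.8292·0.067852 = 0.056261

Final: 0.056261


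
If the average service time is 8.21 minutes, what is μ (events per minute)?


μ = 1/(service time) in consistent units.
1 minute = 1 min, so μ = 1/8.21 = 0.1218 per minute

Final: 0.1218 /min


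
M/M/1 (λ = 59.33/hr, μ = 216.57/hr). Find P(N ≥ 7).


ρ = 59.33/216.57 = 0.2740
P(N ≥ n) = ρ^n = 0.2740^7 = 0.0001158

Final: 0.0001158


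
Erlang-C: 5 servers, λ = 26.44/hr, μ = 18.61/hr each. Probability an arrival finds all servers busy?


a = λ/μ = 1.4207; ρ = a/5 = 0.2841
P₀ = 0.241248 (from M/M/c formula)
C(c,a) = [a^c/(c!(1−ρ))]·P₀ = [5.78862/(120·0.7159)]·0.241248
= 0.06739·0.241248 = 0.016257

Final: 0.016257


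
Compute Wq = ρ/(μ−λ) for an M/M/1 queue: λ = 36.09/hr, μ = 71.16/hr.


ρ = 36.09/71.16 = 0.5072
Wq = ρ/(μ−λ) = 0.5072/(71.16 − 36.09) = 0.5072/35.07 = 0.01446 hr

Final: 0.01446 hr


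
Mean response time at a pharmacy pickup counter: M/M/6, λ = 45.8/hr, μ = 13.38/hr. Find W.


a = 3.4230; ρ = 0.5705; P₀ = 0.031442
Lq = P₀·a^c·ρ/(c!(1−ρ)²) = 0.21726
Wq = Lq/λ = 0.21726/45.8 = 0.004744 hr
W = Wq + 1/μ = 0.004744 + 0.07474 = 0.07948 hr

Final: 0.07948 hr


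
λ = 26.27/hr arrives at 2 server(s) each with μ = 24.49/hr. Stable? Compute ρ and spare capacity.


Total capacity cμ = 2·24.49 = 48.98/hr
ρ = λ/(cμ) = 26.27/48.98 = 0.5363
Stable ⇔ ρ < 1: YES
Spare capacity = cμ − λ = 48.98 − 26.27 = 22.71/hr

Final: ρ = 0.5363; stable; margin = 22.71/hr


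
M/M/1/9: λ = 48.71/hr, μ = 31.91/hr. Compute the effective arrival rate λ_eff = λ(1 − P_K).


ρ = 1.5265; P_K = (1−ρ)ρ^9/(1−ρ^10) = 0.349993
λ_eff = λ(1 − P_K) = 48.71·(1 − 0.349993) = 48.71·0.650007 = 31.6618 /hr

Final: 31.6618 /hr


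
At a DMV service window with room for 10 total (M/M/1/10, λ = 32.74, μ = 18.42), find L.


ρ = 32.74/18.42 = 1.7774
L = ρ[1 − (K+1)ρ^K + Kρ^(K+1)] / [(1−ρ)(1−ρ^(K+1))]
Numerator: 1.7774·(1 − 11·314.695471 + 10·559.344718) = 3790.867205
Denominator: (-0.7774)·(-558.344718) = 434.066035
L = 3790.867205/434.066035 = 8.7334

Final: 8.7334


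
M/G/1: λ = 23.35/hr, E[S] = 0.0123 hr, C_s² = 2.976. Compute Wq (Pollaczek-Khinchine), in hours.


ρ = λ·E[S] = 23.35·0.0123 = 0.2872
E[S²] = E[S]²(1+C_s²) = 0.0123²·(1+2.976) = 0.0006015
Wq = λ·E[S²]/(2(1−ρ)) = 23.35·0.0006015/(2·0.7128) = 0.009853 hr

Final: 0.009853 hr


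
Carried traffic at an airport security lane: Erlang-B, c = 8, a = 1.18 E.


B(8,1.18) = 0.00002865 (Erlang-B)
Carried load = a(1 − B) = 1.18·(1 − 0.00002865) = 1.18·0.999971 = 1.1800 E

Final: 1.1800 Erlangs


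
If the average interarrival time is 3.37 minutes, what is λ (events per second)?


λ = 1/(interarrival time) in consistent units.
1 second = 0.0166667 min, so λ = 0.0166667/3.37 = 0.004946 per second

Final: 0.004946 /sec
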